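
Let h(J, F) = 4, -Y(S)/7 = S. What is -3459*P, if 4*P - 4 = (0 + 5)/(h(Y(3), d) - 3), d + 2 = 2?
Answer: -31131/4 ≈ -7782.8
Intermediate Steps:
d = 0 (d = -2 + 2 = 0)
Y(S) = -7*S
P = 9/4 (P = 1 + ((0 + 5)/(4 - 3))/4 = 1 + (5/1)/4 = 1 + (5*1)/4 = 1 + (¼)*5 = 1 + 5/4 = 9/4 ≈ 2.2500)
-3459*P = -3459*9/4 = -31131/4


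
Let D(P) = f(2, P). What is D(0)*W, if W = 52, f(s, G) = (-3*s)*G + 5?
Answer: 260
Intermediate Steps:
f(s, G) = 5 - 3*G*s (f(s, G) = -3*G*s + 5 = 5 - 3*G*s)
D(P) = 5 - 6*P (D(P) = 5 - 3*P*2 = 5 - 6*P)
D(0)*W = (5 - 6*0)*52 = (5 + 0)*52 = 5*52 = 260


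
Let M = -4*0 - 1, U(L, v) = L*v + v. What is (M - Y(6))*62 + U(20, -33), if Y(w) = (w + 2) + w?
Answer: -1623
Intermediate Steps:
U(L, v) = v + L*v
M = -1 (M = 0 - 1 = -1)
Y(w) = 2 + 2*w (Y(w) = (2 + w) + w = 2 + 2*w)
(M - Y(6))*62 + U(20, -33) = (-1 - (2 + 2*6))*62 - 33*(1 + 20) = (-1 - (2 + 12))*62 - 33*21 = (-1 - 1*14)*62 - 693 = (-1 - 14)*62 - 693 = -15*62 - 693 = -930 - 693 = -1623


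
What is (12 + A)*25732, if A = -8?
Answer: 102928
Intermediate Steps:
(12 + A)*25732 = (12 - 8)*25732 = 4*25732 = 102928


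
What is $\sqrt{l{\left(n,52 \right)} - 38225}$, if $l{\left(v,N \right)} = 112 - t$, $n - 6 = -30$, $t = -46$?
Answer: $i \sqrt{38067} \approx 195.11 i$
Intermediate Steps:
$n = -24$ ($n = 6 - 30 = -24$)
$l{\left(v,N \right)} = 158$ ($l{\left(v,N \right)} = 112 - -46 = 112 + 46 = 158$)
$\sqrt{l{\left(n,52 \right)} - 38225} = \sqrt{158 - 38225} = \sqrt{-38067} = i \sqrt{38067}$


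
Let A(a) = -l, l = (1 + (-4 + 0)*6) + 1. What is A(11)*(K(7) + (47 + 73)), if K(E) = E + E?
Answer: 2948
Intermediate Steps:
l = -22 (l = (1 - 4*6) + 1 = (1 - 24) + 1 = -23 + 1 = -22)
K(E) = 2*E
A(a) = 22 (A(a) = -1*(-22) = 22)
A(11)*(K(7) + (47 + 73)) = 22*(2*7 + (47 + 73)) = 22*(14 + 120) = 22*134 = 2948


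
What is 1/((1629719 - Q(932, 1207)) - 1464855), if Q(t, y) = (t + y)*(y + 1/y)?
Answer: -1207/2917211302 ≈ -4.1375e-7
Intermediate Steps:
1/((1629719 - Q(932, 1207)) - 1464855) = 1/((1629719 - (1 + 1207**2 + 932*1207 + 932/1207)) - 1464855) = 1/((1629719 - (1 + 1456849 + 1124924 + 932*(1/1207))) - 1464855) = 1/((1629719 - (1 + 1456849 + 1124924 + 932/1207)) - 1464855) = 1/((1629719 - 1*3116202150/1207) - 1464855) = 1/((1629719 - 3116202150/1207) - 1464855) = 1/(-1149131317/1207 - 1464855) = 1/(-2917211302/1207) = -1207/2917211302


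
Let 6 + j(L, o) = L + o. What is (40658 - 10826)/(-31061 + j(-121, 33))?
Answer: -9944/10385 ≈ -0.95753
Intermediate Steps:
j(L, o) = -6 + L + o (j(L, o) = -6 + (L + o) = -6 + L + o)
(40658 - 10826)/(-31061 + j(-121, 33)) = (40658 - 10826)/(-31061 + (-6 - 121 + 33)) = 29832/(-31061 - 94) = 29832/(-31155) = 29832*(-1/31155) = -9944/10385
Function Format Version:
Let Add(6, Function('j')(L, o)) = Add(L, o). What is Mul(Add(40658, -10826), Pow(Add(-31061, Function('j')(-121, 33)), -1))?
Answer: Rational(-9944, 10385) ≈ -0.95753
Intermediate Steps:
Function('j')(L, o) = Add(-6, L, o) (Function('j')(L, o) = Add(-6, Add(L, o)) = Add(-6, L, o))
Mul(Add(40658, -10826), Pow(Add(-31061, Function('j')(-121, 33)), -1)) = Mul(Add(40658, -10826), Pow(Add(-31061, Add(-6, -121, 33)), -1)) = Mul(29832, Pow(Add(-31061, -94), -1)) = Mul(29832, Pow(-31155, -1)) = Mul(29832, Rational(-1, 31155)) = Rational(-9944, 10385)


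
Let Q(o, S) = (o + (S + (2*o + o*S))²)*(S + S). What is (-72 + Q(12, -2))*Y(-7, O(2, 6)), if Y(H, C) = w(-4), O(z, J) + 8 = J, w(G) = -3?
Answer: 408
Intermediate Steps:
O(z, J) = -8 + J
Y(H, C) = -3
Q(o, S) = 2*S*(o + (S + 2*o + S*o)²) (Q(o, S) = (o + (S + (2*o + S*o))²)*(2*S) = (o + (S + 2*o + S*o)²)*(2*S) = 2*S*(o + (S + 2*o + S*o)²))
(-72 + Q(12, -2))*Y(-7, O(2, 6)) = (-72 + 2*(-2)*(12 + (-2 + 2*12 - 2*12)²))*(-3) = (-72 + 2*(-2)*(12 + (-2 + 24 - 24)²))*(-3) = (-72 + 2*(-2)*(12 + (-2)²))*(-3) = (-72 + 2*(-2)*(12 + 4))*(-3) = (-72 + 2*(-2)*16)*(-3) = (-72 - 64)*(-3) = -136*(-3) = 408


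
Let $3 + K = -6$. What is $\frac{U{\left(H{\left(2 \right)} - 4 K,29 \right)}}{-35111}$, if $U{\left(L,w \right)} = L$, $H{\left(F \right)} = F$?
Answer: $- \frac{38}{35111} \approx -0.0010823$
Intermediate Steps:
$K = -9$ ($K = -3 - 6 = -9$)
$\frac{U{\left(H{\left(2 \right)} - 4 K,29 \right)}}{-35111} = \frac{2 - -36}{-35111} = \left(2 + 36\right) \left(- \frac{1}{35111}\right) = 38 \left(- \frac{1}{35111}\right) = - \frac{38}{35111}$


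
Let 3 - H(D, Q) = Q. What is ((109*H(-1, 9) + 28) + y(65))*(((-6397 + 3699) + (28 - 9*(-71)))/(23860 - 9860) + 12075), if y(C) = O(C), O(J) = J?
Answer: -94835910609/14000 ≈ -6.7740e+6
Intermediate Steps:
H(D, Q) = 3 - Q
y(C) = C
((109*H(-1, 9) + 28) + y(65))*(((-6397 + 3699) + (28 - 9*(-71)))/(23860 - 9860) + 12075) = ((109*(3 - 1*9) + 28) + 65)*(((-6397 + 3699) + (28 - 9*(-71)))/(23860 - 9860) + 12075) = ((109*(3 - 9) + 28) + 65)*((-2698 + (28 + 639))/14000 + 12075) = ((109*(-6) + 28) + 65)*((-2698 + 667)*(1/14000) + 12075) = ((-654 + 28) + 65)*(-2031*1/14000 + 12075) = (-626 + 65)*(-2031/14000 + 12075) = -561*169047969/14000 = -94835910609/14000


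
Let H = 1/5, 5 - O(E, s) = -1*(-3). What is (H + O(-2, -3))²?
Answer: 121/25 ≈ 4.8400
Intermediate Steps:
O(E, s) = 2 (O(E, s) = 5 - (-1)*(-3) = 5 - 1*3 = 5 - 3 = 2)
H = ⅕ ≈ 0.20000
(H + O(-2, -3))² = (⅕ + 2)² = (11/5)² = 121/25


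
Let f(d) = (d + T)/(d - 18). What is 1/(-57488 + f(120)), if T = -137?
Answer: -6/344929 ≈ -1.7395e-5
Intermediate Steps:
f(d) = (-137 + d)/(-18 + d) (f(d) = (d - 137)/(d - 18) = (-137 + d)/(-18 + d))
1/(-57488 + f(120)) = 1/(-57488 + (-137 + 120)/(-18 + 120)) = 1/(-57488 - 17/102) = 1/(-57488 + (1/102)*(-17)) = 1/(-57488 - 1/6) = 1/(-344929/6) = -6/344929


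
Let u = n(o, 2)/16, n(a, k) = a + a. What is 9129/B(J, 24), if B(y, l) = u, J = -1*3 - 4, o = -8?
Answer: -9129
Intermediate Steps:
J = -7 (J = -3 - 4 = -7)
n(a, k) = 2*a
u = -1 (u = (2*(-8))/16 = -16*1/16 = -1)
B(y, l) = -1
9129/B(J, 24) = 9129/(-1) = 9129*(-1) = -9129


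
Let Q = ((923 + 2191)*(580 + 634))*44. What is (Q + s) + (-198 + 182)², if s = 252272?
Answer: 166589952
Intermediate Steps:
Q = 166337424 (Q = (3114*1214)*44 = 3780396*44 = 166337424)
(Q + s) + (-198 + 182)² = (166337424 + 252272) + (-198 + 182)² = 166589696 + (-16)² = 166589696 + 256 = 166589952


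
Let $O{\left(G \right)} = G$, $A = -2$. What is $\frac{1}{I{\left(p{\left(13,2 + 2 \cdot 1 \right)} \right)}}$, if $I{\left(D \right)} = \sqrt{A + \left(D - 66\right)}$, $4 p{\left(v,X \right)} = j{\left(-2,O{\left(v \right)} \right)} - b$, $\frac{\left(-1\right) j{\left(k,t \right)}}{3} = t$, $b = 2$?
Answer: $- \frac{2 i \sqrt{313}}{313} \approx - 0.11305 i$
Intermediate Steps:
$j{\left(k,t \right)} = - 3 t$
$p{\left(v,X \right)} = - \frac{1}{2} - \frac{3 v}{4}$ ($p{\left(v,X \right)} = \frac{- 3 v - 2}{4} = \frac{-2 - 3 v}{4} = - \frac{1}{2} - \frac{3 v}{4}$)
$I{\left(D \right)} = \sqrt{-68 + D}$ ($I{\left(D \right)} = \sqrt{-2 + \left(D - 66\right)} = \sqrt{-2 + \left(-66 + D\right)} = \sqrt{-68 + D}$)
$\frac{1}{I{\left(p{\left(13,2 + 2 \cdot 1 \right)} \right)}} = \frac{1}{\sqrt{-68 - \frac{41}{4}}} = \frac{1}{\sqrt{- \frac{313}{4}}} = \frac{1}{\frac{1}{2} i \sqrt{313}} = - \frac{2 i \sqrt{313}}{313}$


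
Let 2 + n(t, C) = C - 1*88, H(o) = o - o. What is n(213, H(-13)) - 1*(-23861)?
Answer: 23771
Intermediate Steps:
H(o) = 0
n(t, C) = -90 + C (n(t, C) = -2 + (C - 1*88) = -2 + (C - 88) = -2 + (-88 + C) = -90 + C)
n(213, H(-13)) - 1*(-23861) = (-90 + 0) - 1*(-23861) = -90 + 23861 = 23771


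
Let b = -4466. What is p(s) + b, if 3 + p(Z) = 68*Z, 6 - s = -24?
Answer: -2429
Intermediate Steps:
s = 30 (s = 6 - 1*(-24) = 6 + 24 = 30)
p(Z) = -3 + 68*Z
p(s) + b = (-3 + 68*30) - 4466 = (-3 + 2040) - 4466 = 2037 - 4466 = -2429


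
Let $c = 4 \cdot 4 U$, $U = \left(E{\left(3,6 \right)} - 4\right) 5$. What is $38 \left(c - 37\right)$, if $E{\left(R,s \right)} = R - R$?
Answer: $-13566$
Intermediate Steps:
$E{\left(R,s \right)} = 0$
$U = -20$ ($U = \left(0 - 4\right) 5 = \left(-4\right) 5 = -20$)
$c = -320$ ($c = 4 \cdot 4 \left(-20\right) = 16 \left(-20\right) = -320$)
$38 \left(c - 37\right) = 38 \left(-320 - 37\right) = 38 \left(-357\right) = -13566$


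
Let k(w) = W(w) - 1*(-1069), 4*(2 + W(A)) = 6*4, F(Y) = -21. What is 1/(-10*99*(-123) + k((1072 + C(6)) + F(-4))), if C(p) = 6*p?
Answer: 1/122843 ≈ 8.1405e-6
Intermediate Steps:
W(A) = 4 (W(A) = -2 + (6*4)/4 = -2 + (¼)*24 = -2 + 6 = 4)
k(w) = 1073 (k(w) = 4 - 1*(-1069) = 4 + 1069 = 1073)
1/(-10*99*(-123) + k((1072 + C(6)) + F(-4))) = 1/(-10*99*(-123) + 1073) = 1/(-990*(-123) + 1073) = 1/(121770 + 1073) = 1/122843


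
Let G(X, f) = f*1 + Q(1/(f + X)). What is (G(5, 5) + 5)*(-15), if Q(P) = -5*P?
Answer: -285/2 ≈ -142.50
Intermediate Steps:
G(X, f) = f - 5/(X + f) (G(X, f) = f*1 - 5/(f + X) = f - 5/(X + f))
(G(5, 5) + 5)*(-15) = ((-5 + 5*(5 + 5))/(5 + 5) + 5)*(-15) = ((-5 + 5*10)/10 + 5)*(-15) = ((-5 + 50)/10 + 5)*(-15) = ((⅒)*45 + 5)*(-15) = (9/2 + 5)*(-15) = (19/2)*(-15) = -285/2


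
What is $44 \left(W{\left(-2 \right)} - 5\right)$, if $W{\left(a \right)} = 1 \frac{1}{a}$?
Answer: $-242$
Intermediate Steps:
$W{\left(a \right)} = \frac{1}{a}$
$44 \left(W{\left(-2 \right)} - 5\right) = 44 \left(\frac{1}{-2} - 5\right) = 44 \left(- \frac{1}{2} - 5\right) = 44 \left(- \frac{11}{2}\right) = -242$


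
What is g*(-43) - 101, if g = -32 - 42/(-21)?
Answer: 1189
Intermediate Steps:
g = -30 (g = -32 - 42*(-1/21) = -32 + 2 = -30)
g*(-43) - 101 = -30*(-43) - 101 = 1290 - 101 = 1189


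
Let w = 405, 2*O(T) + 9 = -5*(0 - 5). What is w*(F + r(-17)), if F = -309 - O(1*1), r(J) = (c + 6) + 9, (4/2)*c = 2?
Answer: -121905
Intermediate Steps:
c = 1 (c = (½)*2 = 1)
O(T) = 8 (O(T) = -9/2 + (-5*(0 - 5))/2 = -9/2 + (-5*(-5))/2 = -9/2 + (½)*25 = -9/2 + 25/2 = 8)
r(J) = 16 (r(J) = (1 + 6) + 9 = 7 + 9 = 16)
F = -317 (F = -309 - 1*8 = -309 - 8 = -317)
w*(F + r(-17)) = 405*(-317 + 16) = 405*(-301) = -121905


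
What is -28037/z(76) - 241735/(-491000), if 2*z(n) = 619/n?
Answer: -418461550007/60785800 ≈ -6884.2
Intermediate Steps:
z(n) = 619/(2*n) (z(n) = (619/n)/2 = 619/(2*n))
-28037/z(76) - 241735/(-491000) = -28037/((619/2)/76) - 241735/(-491000) = -28037/((619/2)*(1/76)) - 241735*(-1/491000) = -28037/619/152 + 48347/98200 = -28037*152/619 + 48347/98200 = -4261624/619 + 48347/98200 = -418461550007/60785800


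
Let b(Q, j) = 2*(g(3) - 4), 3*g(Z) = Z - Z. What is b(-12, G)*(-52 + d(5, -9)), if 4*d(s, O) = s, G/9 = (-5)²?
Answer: 406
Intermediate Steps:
G = 225 (G = 9*(-5)² = 9*25 = 225)
g(Z) = 0 (g(Z) = (Z - Z)/3 = (⅓)*0 = 0)
d(s, O) = s/4
b(Q, j) = -8 (b(Q, j) = 2*(0 - 4) = 2*(-4) = -8)
b(-12, G)*(-52 + d(5, -9)) = -8*(-52 + (¼)*5) = -8*(-52 + 5/4) = -8*(-203/4) = 406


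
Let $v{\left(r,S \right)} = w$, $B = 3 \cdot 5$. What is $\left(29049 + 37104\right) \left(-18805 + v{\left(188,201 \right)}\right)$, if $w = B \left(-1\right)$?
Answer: $-1244999460$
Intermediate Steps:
$B = 15$
$w = -15$ ($w = 15 \left(-1\right) = -15$)
$v{\left(r,S \right)} = -15$
$\left(29049 + 37104\right) \left(-18805 + v{\left(188,201 \right)}\right) = \left(29049 + 37104\right) \left(-18805 - 15\right) = 66153 \left(-18820\right) = -1244999460$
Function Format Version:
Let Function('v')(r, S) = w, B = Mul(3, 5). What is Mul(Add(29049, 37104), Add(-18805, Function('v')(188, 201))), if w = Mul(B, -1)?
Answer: -1244999460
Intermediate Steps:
B = 15
w = -15 (w = Mul(15, -1) = -15)
Function('v')(r, S) = -15
Mul(Add(29049, 37104), Add(-18805, Function('v')(188, 201))) = Mul(Add(29049, 37104), Add(-18805, -15)) = Mul(66153, -18820) = -1244999460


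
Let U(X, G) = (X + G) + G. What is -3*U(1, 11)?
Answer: -69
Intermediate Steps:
U(X, G) = X + 2*G (U(X, G) = (G + X) + G = X + 2*G)
-3*U(1, 11) = -3*(1 + 2*11) = -3*(1 + 22) = -3*23 = -69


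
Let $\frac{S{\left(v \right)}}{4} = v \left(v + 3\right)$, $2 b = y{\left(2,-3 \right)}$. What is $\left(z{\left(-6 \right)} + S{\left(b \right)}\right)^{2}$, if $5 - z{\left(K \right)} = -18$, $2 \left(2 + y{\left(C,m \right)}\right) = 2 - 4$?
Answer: $196$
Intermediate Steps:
$y{\left(C,m \right)} = -3$ ($y{\left(C,m \right)} = -2 + \frac{2 - 4}{2} = -2 + \frac{1}{2} \left(-2\right) = -2 - 1 = -3$)
$z{\left(K \right)} = 23$ ($z{\left(K \right)} = 5 - -18 = 5 + 18 = 23$)
$b = - \frac{3}{2}$ ($b = \frac{1}{2} \left(-3\right) = - \frac{3}{2} \approx -1.5$)
$S{\left(v \right)} = 4 v \left(3 + v\right)$ ($S{\left(v \right)} = 4 v \left(v + 3\right) = 4 v \left(3 + v\right)$)
$\left(z{\left(-6 \right)} + S{\left(b \right)}\right)^{2} = \left(23 + 4 \left(- \frac{3}{2}\right) \left(3 - \frac{3}{2}\right)\right)^{2} = \left(23 + 4 \left(- \frac{3}{2}\right) \frac{3}{2}\right)^{2} = \left(23 - 9\right)^{2} = 14^{2} = 196$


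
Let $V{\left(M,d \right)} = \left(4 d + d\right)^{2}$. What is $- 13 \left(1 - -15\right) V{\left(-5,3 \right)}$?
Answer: $-46800$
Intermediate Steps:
$V{\left(M,d \right)} = 25 d^{2}$ ($V{\left(M,d \right)} = \left(5 d\right)^{2} = 25 d^{2}$)
$- 13 \left(1 - -15\right) V{\left(-5,3 \right)} = - 13 \left(1 - -15\right) 25 \cdot 3^{2} = - 13 \left(1 + 15\right) 25 \cdot 9 = \left(-13\right) 16 \cdot 225 = \left(-208\right) 225 = -46800$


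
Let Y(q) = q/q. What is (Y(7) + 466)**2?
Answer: 218089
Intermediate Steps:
Y(q) = 1
(Y(7) + 466)**2 = (1 + 466)**2 = 467**2 = 218089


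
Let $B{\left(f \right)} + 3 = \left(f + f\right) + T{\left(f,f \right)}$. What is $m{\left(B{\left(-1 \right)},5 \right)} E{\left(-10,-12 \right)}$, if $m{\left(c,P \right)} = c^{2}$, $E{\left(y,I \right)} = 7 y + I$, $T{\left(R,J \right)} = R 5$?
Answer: $-8200$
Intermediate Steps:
$T{\left(R,J \right)} = 5 R$
$B{\left(f \right)} = -3 + 7 f$ ($B{\left(f \right)} = -3 + \left(\left(f + f\right) + 5 f\right) = -3 + \left(2 f + 5 f\right) = -3 + 7 f$)
$E{\left(y,I \right)} = I + 7 y$
$m{\left(B{\left(-1 \right)},5 \right)} E{\left(-10,-12 \right)} = \left(-3 + 7 \left(-1\right)\right)^{2} \left(-12 + 7 \left(-10\right)\right) = \left(-3 - 7\right)^{2} \left(-12 - 70\right) = \left(-10\right)^{2} \left(-82\right) = 100 \left(-82\right) = -8200$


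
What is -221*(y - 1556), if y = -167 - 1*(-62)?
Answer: 367081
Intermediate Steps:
y = -105 (y = -167 + 62 = -105)
-221*(y - 1556) = -221*(-105 - 1556) = -221*(-1661) = 367081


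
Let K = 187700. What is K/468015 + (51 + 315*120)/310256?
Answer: 15189977393/29040892368 ≈ 0.52306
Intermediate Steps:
K/468015 + (51 + 315*120)/310256 = 187700/468015 + (51 + 315*120)/310256 = 187700*(1/468015) + (51 + 37800)*(1/310256) = 37540/93603 + 37851*(1/310256) = 37540/93603 + 37851/310256 = 15189977393/29040892368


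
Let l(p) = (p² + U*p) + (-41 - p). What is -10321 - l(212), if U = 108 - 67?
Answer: -63704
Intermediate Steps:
U = 41
l(p) = -41 + p² + 40*p (l(p) = (p² + 41*p) + (-41 - p) = -41 + p² + 40*p)
-10321 - l(212) = -10321 - (-41 + 212² + 40*212) = -10321 - (-41 + 44944 + 8480) = -10321 - 1*53383 = -10321 - 53383 = -63704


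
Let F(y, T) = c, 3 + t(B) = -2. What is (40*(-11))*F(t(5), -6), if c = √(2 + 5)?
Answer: -440*√7 ≈ -1164.1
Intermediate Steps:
t(B) = -5 (t(B) = -3 - 2 = -5)
c = √7 ≈ 2.6458
F(y, T) = √7
(40*(-11))*F(t(5), -6) = (40*(-11))*√7 = -440*√7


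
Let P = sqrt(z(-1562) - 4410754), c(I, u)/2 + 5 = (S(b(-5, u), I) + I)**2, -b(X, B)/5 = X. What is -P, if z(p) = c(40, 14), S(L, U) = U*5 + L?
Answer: -I*sqrt(4270314) ≈ -2066.5*I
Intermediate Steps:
b(X, B) = -5*X
S(L, U) = L + 5*U (S(L, U) = 5*U + L = L + 5*U)
c(I, u) = -10 + 2*(25 + 6*I)**2 (c(I, u) = -10 + 2*((-5*(-5) + 5*I) + I)**2 = -10 + 2*((25 + 5*I) + I)**2 = -10 + 2*(25 + 6*I)**2)
z(p) = 140440 (z(p) = -10 + 2*(25 + 6*40)**2 = -10 + 2*(25 + 240)**2 = -10 + 2*265**2 = -10 + 2*70225 = -10 + 140450 = 140440)
P = I*sqrt(4270314) (P = sqrt(140440 - 4410754) = sqrt(-4270314) = I*sqrt(4270314) ≈ 2066.5*I)
-P = -I*sqrt(4270314)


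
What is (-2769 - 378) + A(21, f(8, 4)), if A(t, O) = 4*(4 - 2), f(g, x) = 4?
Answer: -3139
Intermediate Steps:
A(t, O) = 8 (A(t, O) = 4*2 = 8)
(-2769 - 378) + A(21, f(8, 4)) = (-2769 - 378) + 8 = -3147 + 8 = -3139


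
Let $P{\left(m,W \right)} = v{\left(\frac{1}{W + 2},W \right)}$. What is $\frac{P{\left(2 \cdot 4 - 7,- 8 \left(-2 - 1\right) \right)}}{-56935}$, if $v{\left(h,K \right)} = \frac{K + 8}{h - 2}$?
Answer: $\frac{832}{2903685} \approx 0.00028653$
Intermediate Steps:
$v{\left(h,K \right)} = \frac{8 + K}{-2 + h}$
$P{\left(m,W \right)} = \frac{8 + W}{-2 + \frac{1}{2 + W}}$ ($P{\left(m,W \right)} = \frac{8 + W}{-2 + \frac{1}{W + 2}} = \frac{8 + W}{-2 + \frac{1}{2 + W}}$)
$\frac{P{\left(2 \cdot 4 - 7,- 8 \left(-2 - 1\right) \right)}}{-56935} = \frac{\left(-1\right) \frac{1}{3 + 2 \left(- 8 \left(-2 - 1\right)\right)} \left(2 - 8 \left(-2 - 1\right)\right) \left(8 - 8 \left(-2 - 1\right)\right)}{-56935} = - \frac{\left(2 - -24\right) \left(8 - -24\right)}{3 + 2 \left(\left(-8\right) \left(-3\right)\right)} \left(- \frac{1}{56935}\right) = - \frac{\left(2 + 24\right) \left(8 + 24\right)}{3 + 2 \cdot 24} \left(- \frac{1}{56935}\right) = \left(-1\right) \frac{1}{3 + 48} \cdot 26 \cdot 32 \left(- \frac{1}{56935}\right) = \left(-1\right) \frac{1}{51} \cdot 26 \cdot 32 \left(- \frac{1}{56935}\right) = \left(- \frac{832}{51}\right) \left(- \frac{1}{56935}\right) = \frac{832}{2903685}$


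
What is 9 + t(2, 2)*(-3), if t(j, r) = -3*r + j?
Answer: 21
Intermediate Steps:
t(j, r) = j - 3*r
9 + t(2, 2)*(-3) = 9 + (2 - 3*2)*(-3) = 9 + (2 - 6)*(-3) = 9 - 4*(-3) = 9 + 12 = 21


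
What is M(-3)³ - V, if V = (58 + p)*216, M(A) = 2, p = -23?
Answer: -7552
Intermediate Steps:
V = 7560 (V = (58 - 23)*216 = 35*216 = 7560)
M(-3)³ - V = 2³ - 1*7560 = 8 - 7560 = -7552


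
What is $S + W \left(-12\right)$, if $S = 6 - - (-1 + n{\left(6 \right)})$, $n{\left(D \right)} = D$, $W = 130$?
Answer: $-1549$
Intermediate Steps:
$S = 11$ ($S = 6 - - (-1 + 6) = 6 - \left(-1\right) 5 = 6 - -5 = 6 + 5 = 11$)
$S + W \left(-12\right) = 11 + 130 \left(-12\right) = 11 - 1560 = -1549$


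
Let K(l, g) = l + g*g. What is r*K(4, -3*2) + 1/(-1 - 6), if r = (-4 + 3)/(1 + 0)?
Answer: -281/7 ≈ -40.143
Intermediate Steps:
K(l, g) = l + g²
r = -1 (r = -1/1 = -1*1 = -1)
r*K(4, -3*2) + 1/(-1 - 6) = -(4 + (-3*2)²) + 1/(-1 - 6) = -(4 + (-6)²) + 1/(-7) = -(4 + 36) - ⅐ = -1*40 - ⅐ = -40 - ⅐ = -281/7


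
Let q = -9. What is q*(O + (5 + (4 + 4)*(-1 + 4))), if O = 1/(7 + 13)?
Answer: -5229/20 ≈ -261.45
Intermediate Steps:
O = 1/20 ≈ 0.050000
q*(O + (5 + (4 + 4)*(-1 + 4))) = -9*(1/20 + (5 + (4 + 4)*(-1 + 4))) = -9*(1/20 + (5 + 8*3)) = -9*(1/20 + (5 + 24)) = -9*(1/20 + 29) = -9*581/20 = -5229/20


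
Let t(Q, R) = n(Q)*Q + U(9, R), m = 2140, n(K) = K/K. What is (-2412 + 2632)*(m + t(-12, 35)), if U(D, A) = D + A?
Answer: 477840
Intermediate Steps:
n(K) = 1
U(D, A) = A + D
t(Q, R) = 9 + Q + R (t(Q, R) = 1*Q + (R + 9) = Q + (9 + R) = 9 + Q + R)
(-2412 + 2632)*(m + t(-12, 35)) = (-2412 + 2632)*(2140 + (9 - 12 + 35)) = 220*(2140 + 32) = 220*2172 = 477840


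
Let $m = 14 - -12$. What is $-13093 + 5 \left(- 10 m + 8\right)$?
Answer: $-14353$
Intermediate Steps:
$m = 26$ ($m = 14 + 12 = 26$)
$-13093 + 5 \left(- 10 m + 8\right) = -13093 + 5 \left(\left(-10\right) 26 + 8\right) = -13093 + 5 \left(-260 + 8\right) = -13093 + 5 \left(-252\right) = -13093 - 1260 = -14353$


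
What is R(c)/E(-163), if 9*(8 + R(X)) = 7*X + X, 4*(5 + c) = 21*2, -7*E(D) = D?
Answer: -196/1467 ≈ -0.13361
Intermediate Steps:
E(D) = -D/7
c = 11/2 (c = -5 + (21*2)/4 = -5 + (¼)*42 = -5 + 21/2 = 11/2 ≈ 5.5000)
R(X) = -8 + 8*X/9 (R(X) = -8 + (7*X + X)/9 = -8 + (8*X)/9 = -8 + 8*X/9)
R(c)/E(-163) = (-8 + (8/9)*(11/2))/((-⅐*(-163))) = (-8 + 44/9)/(163/7) = -28/9*7/163 = -196/1467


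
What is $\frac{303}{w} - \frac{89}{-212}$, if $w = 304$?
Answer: $\frac{22823}{16112} \approx 1.4165$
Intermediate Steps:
$\frac{303}{w} - \frac{89}{-212} = \frac{303}{304} - \frac{89}{-212} = 303 \cdot \frac{1}{304} - - \frac{89}{212} = \frac{303}{304} + \frac{89}{212} = \frac{22823}{16112}$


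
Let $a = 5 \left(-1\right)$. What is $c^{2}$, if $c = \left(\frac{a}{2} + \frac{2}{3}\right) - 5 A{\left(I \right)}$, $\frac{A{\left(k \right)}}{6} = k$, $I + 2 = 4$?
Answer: $\frac{137641}{36} \approx 3823.4$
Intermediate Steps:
$I = 2$ ($I = -2 + 4 = 2$)
$a = -5$
$A{\left(k \right)} = 6 k$
$c = - \frac{371}{6}$ ($c = \left(- \frac{5}{2} + \frac{2}{3}\right) - 5 \cdot 6 \cdot 2 = \left(\left(-5\right) \frac{1}{2} + 2 \cdot \frac{1}{3}\right) - 60 = \left(- \frac{5}{2} + \frac{2}{3}\right) - 60 = - \frac{11}{6} - 60 = - \frac{371}{6} \approx -61.833$)
$c^{2} = \left(- \frac{371}{6}\right)^{2} = \frac{137641}{36}$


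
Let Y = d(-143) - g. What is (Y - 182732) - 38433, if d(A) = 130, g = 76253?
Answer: -297288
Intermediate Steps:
Y = -76123 (Y = 130 - 1*76253 = 130 - 76253 = -76123)
(Y - 182732) - 38433 = (-76123 - 182732) - 38433 = -258855 - 38433 = -297288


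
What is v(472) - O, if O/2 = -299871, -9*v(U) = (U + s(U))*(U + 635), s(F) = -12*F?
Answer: 1238358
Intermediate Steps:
v(U) = 11*U*(635 + U)/9 (v(U) = -(U - 12*U)*(U + 635)/9 = -(-11*U)*(635 + U)/9 = -(-11)*U*(635 + U)/9 = 11*U*(635 + U)/9)
O = -599742 (O = 2*(-299871) = -599742)
v(472) - O = (11/9)*472*(635 + 472) - 1*(-599742) = (11/9)*472*1107 + 599742 = 638616 + 599742 = 1238358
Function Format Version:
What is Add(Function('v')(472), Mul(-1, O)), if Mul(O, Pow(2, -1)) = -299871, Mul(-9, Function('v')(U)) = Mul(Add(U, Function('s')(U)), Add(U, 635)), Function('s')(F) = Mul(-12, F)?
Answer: 1238358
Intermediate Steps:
Function('v')(U) = Mul(Rational(11, 9), U, Add(635, U)) (Function('v')(U) = Mul(Rational(-1, 9), Mul(Add(U, Mul(-12, U)), Add(U, 635))) = Mul(Rational(-1, 9), Mul(Mul(-11, U), Add(635, U))) = Mul(Rational(-1, 9), Mul(-11, U, Add(635, U))) = Mul(Rational(11, 9), U, Add(635, U)))
O = -599742 (O = Mul(2, -299871) = -599742)
Add(Function('v')(472), Mul(-1, O)) = Add(Mul(Rational(11, 9), 472, Add(635, 472)), Mul(-1, -599742)) = Add(Mul(Rational(11, 9), 472, 1107), 599742) = Add(638616, 599742) = 1238358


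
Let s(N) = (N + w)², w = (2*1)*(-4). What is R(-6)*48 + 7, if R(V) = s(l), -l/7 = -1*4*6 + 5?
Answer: 750007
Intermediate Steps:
l = 133 (l = -7*(-1*4*6 + 5) = -7*(-4*6 + 5) = -7*(-24 + 5) = -7*(-19) = 133)
w = -8 (w = 2*(-4) = -8)
s(N) = (-8 + N)² (s(N) = (N - 8)² = (-8 + N)²)
R(V) = 15625 (R(V) = (-8 + 133)² = 125² = 15625)
R(-6)*48 + 7 = 15625*48 + 7 = 750000 + 7 = 750007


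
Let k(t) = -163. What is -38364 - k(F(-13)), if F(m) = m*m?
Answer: -38201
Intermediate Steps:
F(m) = m**2
-38364 - k(F(-13)) = -38364 - 1*(-163) = -38364 + 163 = -38201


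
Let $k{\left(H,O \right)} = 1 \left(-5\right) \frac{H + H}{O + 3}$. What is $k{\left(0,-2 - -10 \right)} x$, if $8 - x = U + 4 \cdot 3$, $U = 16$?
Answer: $0$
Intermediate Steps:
$k{\left(H,O \right)} = - \frac{10 H}{3 + O}$ ($k{\left(H,O \right)} = - 5 \frac{2 H}{3 + O} = - \frac{10 H}{3 + O}$)
$x = -20$ ($x = 8 - \left(16 + 4 \cdot 3\right) = 8 - \left(16 + 12\right) = 8 - 28 = -20$)
$k{\left(0,-2 - -10 \right)} x = \left(-10\right) 0 \frac{1}{3 - -8} \left(-20\right) = \left(-10\right) 0 \frac{1}{3 + \left(-2 + 10\right)} \left(-20\right) = \left(-10\right) 0 \frac{1}{3 + 8} \left(-20\right) = \left(-10\right) 0 \cdot \frac{1}{11} \left(-20\right) = 0 \left(-20\right) = 0$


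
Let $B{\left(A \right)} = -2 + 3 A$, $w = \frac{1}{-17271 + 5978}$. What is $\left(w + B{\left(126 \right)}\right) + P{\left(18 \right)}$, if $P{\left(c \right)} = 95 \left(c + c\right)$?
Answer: $\frac{42868227}{11293} \approx 3796.0$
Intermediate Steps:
$P{\left(c \right)} = 190 c$ ($P{\left(c \right)} = 95 \cdot 2 c = 190 c$)
$w = - \frac{1}{11293}$ ($w = \frac{1}{-11293} = - \frac{1}{11293} \approx -8.855 \cdot 10^{-5}$)
$\left(w + B{\left(126 \right)}\right) + P{\left(18 \right)} = \left(- \frac{1}{11293} + \left(-2 + 3 \cdot 126\right)\right) + 190 \cdot 18 = \left(- \frac{1}{11293} + \left(-2 + 378\right)\right) + 3420 = \left(- \frac{1}{11293} + 376\right) + 3420 = \frac{4246167}{11293} + 3420 = \frac{42868227}{11293}$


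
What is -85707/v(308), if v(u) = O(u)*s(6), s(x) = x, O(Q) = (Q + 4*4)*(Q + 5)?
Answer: -9523/67608 ≈ -0.14086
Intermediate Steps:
O(Q) = (5 + Q)*(16 + Q) (O(Q) = (Q + 16)*(5 + Q) = (16 + Q)*(5 + Q) = (5 + Q)*(16 + Q))
v(u) = 480 + 6*u² + 126*u (v(u) = (80 + u² + 21*u)*6 = 480 + 6*u² + 126*u)
-85707/v(308) = -85707/(480 + 6*308² + 126*308) = -85707/(480 + 6*94864 + 38808) = -85707/(480 + 569184 + 38808) = -85707/608472 = -85707*1/608472 = -9523/67608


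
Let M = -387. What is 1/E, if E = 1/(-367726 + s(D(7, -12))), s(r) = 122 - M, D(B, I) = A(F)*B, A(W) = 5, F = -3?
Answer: -367217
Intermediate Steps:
D(B, I) = 5*B
s(r) = 509 (s(r) = 122 - 1*(-387) = 122 + 387 = 509)
E = -1/367217 (E = 1/(-367726 + 509) = 1/(-367217) = -1/367217 ≈ -2.7232e-6)
1/E = 1/(-1/367217) = -367217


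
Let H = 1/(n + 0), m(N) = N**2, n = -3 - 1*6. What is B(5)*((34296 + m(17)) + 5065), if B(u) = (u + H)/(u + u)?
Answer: 174460/9 ≈ 19384.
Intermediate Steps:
n = -9 (n = -3 - 6 = -9)
H = -1/9 (H = 1/(-9 + 0) = 1/(-9) = -1/9 ≈ -0.11111)
B(u) = (-1/9 + u)/(2*u) (B(u) = (u - 1/9)/(u + u) = (-1/9 + u)/((2*u)) = (-1/9 + u)*(1/(2*u)) = (-1/9 + u)/(2*u))
B(5)*((34296 + m(17)) + 5065) = ((1/18)*(-1 + 9*5)/5)*((34296 + 17**2) + 5065) = ((1/18)*(1/5)*(-1 + 45))*((34296 + 289) + 5065) = ((1/18)*(1/5)*44)*(34585 + 5065) = (22/45)*39650 = 174460/9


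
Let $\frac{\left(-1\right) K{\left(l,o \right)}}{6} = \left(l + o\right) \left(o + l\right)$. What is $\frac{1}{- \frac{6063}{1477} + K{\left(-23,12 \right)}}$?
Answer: $- \frac{1477}{1078365} \approx -0.0013697$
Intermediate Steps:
$K{\left(l,o \right)} = - 6 \left(l + o\right)^{2}$ ($K{\left(l,o \right)} = - 6 \left(l + o\right) \left(o + l\right) = - 6 \left(l + o\right) \left(l + o\right) = - 6 \left(l + o\right)^{2}$)
$\frac{1}{- \frac{6063}{1477} + K{\left(-23,12 \right)}} = \frac{1}{- \frac{6063}{1477} - 6 \left(-23 + 12\right)^{2}} = \frac{1}{\left(-6063\right) \frac{1}{1477} - 6 \left(-11\right)^{2}} = \frac{1}{- \frac{6063}{1477} - 726} = \frac{1}{- \frac{1078365}{1477}} = - \frac{1477}{1078365}$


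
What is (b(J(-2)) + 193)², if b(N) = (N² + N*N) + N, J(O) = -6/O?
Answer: 45796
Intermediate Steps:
b(N) = N + 2*N² (b(N) = (N² + N²) + N = 2*N² + N = N + 2*N²)
(b(J(-2)) + 193)² = ((-6/(-2))*(1 + 2*(-6/(-2))) + 193)² = ((-6*(-½))*(1 + 2*(-6*(-½))) + 193)² = (3*(1 + 2*3) + 193)² = (3*(1 + 6) + 193)² = (3*7 + 193)² = (21 + 193)² = 214² = 45796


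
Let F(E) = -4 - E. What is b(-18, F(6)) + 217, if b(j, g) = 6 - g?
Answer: 233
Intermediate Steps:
b(-18, F(6)) + 217 = (6 - (-4 - 1*6)) + 217 = (6 - (-4 - 6)) + 217 = (6 - 1*(-10)) + 217 = (6 + 10) + 217 = 16 + 217 = 233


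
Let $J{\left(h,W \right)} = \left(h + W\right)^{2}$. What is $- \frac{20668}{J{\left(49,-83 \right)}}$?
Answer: $- \frac{5167}{289} \approx -17.879$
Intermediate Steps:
$J{\left(h,W \right)} = \left(W + h\right)^{2}$
$- \frac{20668}{J{\left(49,-83 \right)}} = - \frac{20668}{\left(-83 + 49\right)^{2}} = - \frac{20668}{\left(-34\right)^{2}} = - \frac{20668}{1156} = \left(-20668\right) \frac{1}{1156} = - \frac{5167}{289}$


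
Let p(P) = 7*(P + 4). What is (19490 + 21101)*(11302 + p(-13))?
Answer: 456202249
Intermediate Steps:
p(P) = 28 + 7*P (p(P) = 7*(4 + P) = 28 + 7*P)
(19490 + 21101)*(11302 + p(-13)) = (19490 + 21101)*(11302 + (28 + 7*(-13))) = 40591*(11302 + (28 - 91)) = 40591*(11302 - 63) = 40591*11239 = 456202249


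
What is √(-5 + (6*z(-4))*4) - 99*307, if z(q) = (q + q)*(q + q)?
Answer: -30393 + √1531 ≈ -30354.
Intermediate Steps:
z(q) = 4*q² (z(q) = (2*q)*(2*q) = 4*q²)
√(-5 + (6*z(-4))*4) - 99*307 = √(-5 + (6*(4*(-4)²))*4) - 99*307 = √(-5 + (6*(4*16))*4) - 30393 = √(-5 + (6*64)*4) - 30393 = √(-5 + 384*4) - 30393 = √(-5 + 1536) - 30393 = √1531 - 30393 = -30393 + √1531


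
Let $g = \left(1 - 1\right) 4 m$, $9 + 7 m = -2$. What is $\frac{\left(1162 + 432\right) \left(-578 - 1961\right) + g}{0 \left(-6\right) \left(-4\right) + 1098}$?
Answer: $- \frac{2023583}{549} \approx -3685.9$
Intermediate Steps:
$m = - \frac{11}{7}$ ($m = - \frac{9}{7} + \frac{1}{7} \left(-2\right) = - \frac{9}{7} - \frac{2}{7} = - \frac{11}{7} \approx -1.5714$)
$g = 0$ ($g = \left(1 - 1\right) 4 \left(- \frac{11}{7}\right) = 0 \cdot 4 \left(- \frac{11}{7}\right) = 0 \left(- \frac{11}{7}\right) = 0$)
$\frac{\left(1162 + 432\right) \left(-578 - 1961\right) + g}{0 \left(-6\right) \left(-4\right) + 1098} = \frac{\left(1162 + 432\right) \left(-578 - 1961\right) + 0}{0 \left(-6\right) \left(-4\right) + 1098} = \frac{1594 \left(-2539\right) + 0}{0 \left(-4\right) + 1098} = \frac{-4047166 + 0}{0 + 1098} = - \frac{4047166}{1098} = \left(-4047166\right) \frac{1}{1098} = - \frac{2023583}{549}$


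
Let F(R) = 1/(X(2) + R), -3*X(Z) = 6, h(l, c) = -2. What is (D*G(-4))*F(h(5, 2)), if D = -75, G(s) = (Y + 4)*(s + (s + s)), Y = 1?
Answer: -1125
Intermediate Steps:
G(s) = 15*s (G(s) = (1 + 4)*(s + (s + s)) = 5*(s + 2*s) = 5*(3*s) = 15*s)
X(Z) = -2 (X(Z) = -⅓*6 = -2)
F(R) = 1/(-2 + R)
(D*G(-4))*F(h(5, 2)) = (-1125*(-4))/(-2 - 2) = -75*(-60)/(-4) = 4500*(-¼) = -1125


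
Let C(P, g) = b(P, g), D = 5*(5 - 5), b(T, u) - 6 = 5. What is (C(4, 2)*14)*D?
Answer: 0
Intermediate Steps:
b(T, u) = 11 (b(T, u) = 6 + 5 = 11)
D = 0 (D = 5*0 = 0)
C(P, g) = 11
(C(4, 2)*14)*D = (11*14)*0 = 154*0 = 0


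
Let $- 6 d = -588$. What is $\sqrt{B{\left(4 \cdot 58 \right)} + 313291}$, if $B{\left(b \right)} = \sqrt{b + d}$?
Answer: $\sqrt{313291 + \sqrt{330}} \approx 559.74$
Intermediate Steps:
$d = 98$ ($d = \left(- \frac{1}{6}\right) \left(-588\right) = 98$)
$B{\left(b \right)} = \sqrt{98 + b}$ ($B{\left(b \right)} = \sqrt{b + 98} = \sqrt{98 + b}$)
$\sqrt{B{\left(4 \cdot 58 \right)} + 313291} = \sqrt{\sqrt{98 + 4 \cdot 58} + 313291} = \sqrt{\sqrt{98 + 232} + 313291} = \sqrt{\sqrt{330} + 313291} = \sqrt{313291 + \sqrt{330}}$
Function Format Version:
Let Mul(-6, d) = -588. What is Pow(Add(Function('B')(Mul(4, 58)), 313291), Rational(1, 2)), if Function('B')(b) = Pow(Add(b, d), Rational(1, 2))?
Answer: Pow(Add(313291, Pow(330, Rational(1, 2))), Rational(1, 2)) ≈ 559.74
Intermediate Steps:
d = 98 (d = Mul(Rational(-1, 6), -588) = 98)
Function('B')(b) = Pow(Add(98, b), Rational(1, 2)) (Function('B')(b) = Pow(Add(b, 98), Rational(1, 2)) = Pow(Add(98, b), Rational(1, 2)))
Pow(Add(Function('B')(Mul(4, 58)), 313291), Rational(1, 2)) = Pow(Add(Pow(Add(98, Mul(4, 58)), Rational(1, 2)), 313291), Rational(1, 2)) = Pow(Add(Pow(Add(98, 232), Rational(1, 2)), 313291), Rational(1, 2)) = Pow(Add(Pow(330, Rational(1, 2)), 313291), Rational(1, 2)) = Pow(Add(313291, Pow(330, Rational(1, 2))), Rational(1, 2))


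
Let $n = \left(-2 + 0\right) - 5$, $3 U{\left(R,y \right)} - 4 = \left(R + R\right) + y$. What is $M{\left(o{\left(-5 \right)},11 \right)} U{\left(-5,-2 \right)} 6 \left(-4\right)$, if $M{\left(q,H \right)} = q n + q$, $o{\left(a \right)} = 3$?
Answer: $-1152$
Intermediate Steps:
$U{\left(R,y \right)} = \frac{4}{3} + \frac{y}{3} + \frac{2 R}{3}$ ($U{\left(R,y \right)} = \frac{4}{3} + \frac{\left(R + R\right) + y}{3} = \frac{4}{3} + \frac{2 R + y}{3} = \frac{4}{3} + \frac{y + 2 R}{3} = \frac{4}{3} + \left(\frac{y}{3} + \frac{2 R}{3}\right) = \frac{4}{3} + \frac{y}{3} + \frac{2 R}{3}$)
$n = -7$ ($n = -2 - 5 = -7$)
$M{\left(q,H \right)} = - 6 q$ ($M{\left(q,H \right)} = q \left(-7\right) + q = - 7 q + q = - 6 q$)
$M{\left(o{\left(-5 \right)},11 \right)} U{\left(-5,-2 \right)} 6 \left(-4\right) = \left(-6\right) 3 \left(\frac{4}{3} + \frac{1}{3} \left(-2\right) + \frac{2}{3} \left(-5\right)\right) 6 \left(-4\right) = - 18 \left(\frac{4}{3} - \frac{2}{3} - \frac{10}{3}\right) 6 \left(-4\right) = - 18 \left(- \frac{8}{3}\right) 6 \left(-4\right) = - 18 \left(\left(-16\right) \left(-4\right)\right) = \left(-18\right) 64 = -1152$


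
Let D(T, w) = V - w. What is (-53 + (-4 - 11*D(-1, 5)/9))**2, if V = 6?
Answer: 274576/81 ≈ 3389.8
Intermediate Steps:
D(T, w) = 6 - w
(-53 + (-4 - 11*D(-1, 5)/9))**2 = (-53 + (-4 - 11*(6 - 1*5)/9))**2 = (-53 + (-4 - 11*(6 - 5)/9))**2 = (-53 + (-4 - 11/9))**2 = (-53 - 47/9)**2 = (-524/9)**2 = 274576/81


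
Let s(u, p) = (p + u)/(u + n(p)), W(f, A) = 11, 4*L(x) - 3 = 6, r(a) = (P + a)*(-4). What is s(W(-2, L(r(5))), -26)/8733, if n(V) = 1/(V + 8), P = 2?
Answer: -90/573467 ≈ -0.00015694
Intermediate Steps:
r(a) = -8 - 4*a (r(a) = (2 + a)*(-4) = -8 - 4*a)
L(x) = 9/4 (L(x) = ¾ + (¼)*6 = ¾ + 3/2 = 9/4)
n(V) = 1/(8 + V)
s(u, p) = (p + u)/(u + 1/(8 + p))
s(W(-2, L(r(5))), -26)/8733 = ((8 - 26)*(-26 + 11)/(1 + 11*(8 - 26)))/8733 = (-18*(-15)/(1 + 11*(-18)))*(1/8733) = (-18*(-15)/(1 - 198))*(1/8733) = (-18*(-15)/(-197))*(1/8733) = -1/197*(-18)*(-15)*(1/8733) = -270/197*1/8733 = -90/573467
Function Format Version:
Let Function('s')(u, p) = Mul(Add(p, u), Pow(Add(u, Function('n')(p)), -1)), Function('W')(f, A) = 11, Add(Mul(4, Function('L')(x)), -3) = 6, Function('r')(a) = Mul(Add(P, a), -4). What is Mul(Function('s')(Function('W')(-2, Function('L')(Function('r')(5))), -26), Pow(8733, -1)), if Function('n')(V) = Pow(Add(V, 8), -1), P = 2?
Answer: Rational(-90, 573467) ≈ -0.00015694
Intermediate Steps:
Function('r')(a) = Add(-8, Mul(-4, a)) (Function('r')(a) = Mul(Add(2, a), -4) = Add(-8, Mul(-4, a)))
Function('L')(x) = Rational(9, 4) (Function('L')(x) = Add(Rational(3, 4), Mul(Rational(1, 4), 6)) = Add(Rational(3, 4), Rational(3, 2)) = Rational(9, 4))
Function('n')(V) = Pow(Add(8, V), -1)
Function('s')(u, p) = Mul(Pow(Add(u, Pow(Add(8, p), -1)), -1), Add(p, u)) (Function('s')(u, p) = Mul(Add(p, u), Pow(Add(u, Pow(Add(8, p), -1)), -1)) = Mul(Pow(Add(u, Pow(Add(8, p), -1)), -1), Add(p, u)))
Mul(Function('s')(Function('W')(-2, Function('L')(Function('r')(5))), -26), Pow(8733, -1)) = Mul(Mul(Pow(Add(1, Mul(11, Add(8, -26))), -1), Add(8, -26), Add(-26, 11)), Pow(8733, -1)) = Mul(Mul(Pow(Add(1, Mul(11, -18)), -1), -18, -15), Rational(1, 8733)) = Mul(Mul(Pow(Add(1, -198), -1), -18, -15), Rational(1, 8733)) = Mul(Mul(Pow(-197, -1), -18, -15), Rational(1, 8733)) = Mul(Mul(Rational(-1, 197), -18, -15), Rational(1, 8733)) = Mul(Rational(-270, 197), Rational(1, 8733)) = Rational(-90, 573467)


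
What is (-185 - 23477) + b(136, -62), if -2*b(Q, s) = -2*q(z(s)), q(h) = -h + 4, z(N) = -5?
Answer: -23653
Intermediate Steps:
q(h) = 4 - h
b(Q, s) = 9 (b(Q, s) = -(-1)*(4 - 1*(-5)) = -(-1)*(4 + 5) = -(-1)*9 = -½*(-18) = 9)
(-185 - 23477) + b(136, -62) = (-185 - 23477) + 9 = -23662 + 9 = -23653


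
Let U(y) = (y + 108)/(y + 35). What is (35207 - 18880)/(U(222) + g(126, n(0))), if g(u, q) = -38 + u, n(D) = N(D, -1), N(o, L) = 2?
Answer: 4196039/22946 ≈ 182.87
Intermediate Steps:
n(D) = 2
U(y) = (108 + y)/(35 + y)
(35207 - 18880)/(U(222) + g(126, n(0))) = (35207 - 18880)/((108 + 222)/(35 + 222) + (-38 + 126)) = 16327/(330/257 + 88) = 16327/(22946/257) = 16327*(257/22946) = 4196039/22946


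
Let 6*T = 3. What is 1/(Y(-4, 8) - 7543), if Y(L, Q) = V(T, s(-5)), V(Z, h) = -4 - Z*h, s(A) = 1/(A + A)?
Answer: -20/150939 ≈ -0.00013250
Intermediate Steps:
T = 1/2 (T = (1/6)*3 = 1/2 ≈ 0.50000)
s(A) = 1/(2*A)
V(Z, h) = -4 - Z*h
Y(L, Q) = -79/20 (Y(L, Q) = -4 - 1*1/2*(1/2)/(-5) = -4 - 1*1/2*(1/2)*(-1/5) = -4 - 1*1/2*(-1/10) = -4 + 1/20 = -79/20)
1/(Y(-4, 8) - 7543) = 1/(-79/20 - 7543) = 1/(-150939/20) = -20/150939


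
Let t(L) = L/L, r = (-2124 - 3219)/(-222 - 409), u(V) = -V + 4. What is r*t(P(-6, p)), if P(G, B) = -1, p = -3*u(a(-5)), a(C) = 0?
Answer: 5343/631 ≈ 8.4675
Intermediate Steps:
u(V) = 4 - V
r = 5343/631 (r = -5343/(-631) = -5343*(-1/631) = 5343/631 ≈ 8.4675)
p = -12 (p = -3*(4 - 1*0) = -3*(4 + 0) = -3*4 = -12)
t(L) = 1
r*t(P(-6, p)) = (5343/631)*1 = 5343/631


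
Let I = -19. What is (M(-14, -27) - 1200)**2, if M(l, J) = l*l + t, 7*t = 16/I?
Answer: 17835068304/17689 ≈ 1.0083e+6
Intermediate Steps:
t = -16/133 (t = (16/(-19))/7 = (16*(-1/19))/7 = (1/7)*(-16/19) = -16/133 ≈ -0.12030)
M(l, J) = -16/133 + l**2 (M(l, J) = l*l - 16/133 = l**2 - 16/133 = -16/133 + l**2)
(M(-14, -27) - 1200)**2 = ((-16/133 + (-14)**2) - 1200)**2 = ((-16/133 + 196) - 1200)**2 = (26052/133 - 1200)**2 = (-133548/133)**2 = 17835068304/17689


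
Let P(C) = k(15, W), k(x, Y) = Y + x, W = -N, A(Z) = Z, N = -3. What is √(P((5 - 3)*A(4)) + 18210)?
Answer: 14*√93 ≈ 135.01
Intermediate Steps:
W = 3 (W = -1*(-3) = 3)
P(C) = 18 (P(C) = 3 + 15 = 18)
√(P((5 - 3)*A(4)) + 18210) = √(18 + 18210) = √18228 = 14*√93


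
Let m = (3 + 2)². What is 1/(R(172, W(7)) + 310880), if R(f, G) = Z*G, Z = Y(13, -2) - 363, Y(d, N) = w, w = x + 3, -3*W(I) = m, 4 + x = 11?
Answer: 3/941465 ≈ 3.1865e-6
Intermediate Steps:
x = 7 (x = -4 + 11 = 7)
m = 25 (m = 5² = 25)
W(I) = -25/3 (W(I) = -⅓*25 = -25/3)
w = 10 (w = 7 + 3 = 10)
Y(d, N) = 10
Z = -353 (Z = 10 - 363 = -353)
R(f, G) = -353*G
1/(R(172, W(7)) + 310880) = 1/(-353*(-25/3) + 310880) = 1/(8825/3 + 310880) = 1/(941465/3) = 3/941465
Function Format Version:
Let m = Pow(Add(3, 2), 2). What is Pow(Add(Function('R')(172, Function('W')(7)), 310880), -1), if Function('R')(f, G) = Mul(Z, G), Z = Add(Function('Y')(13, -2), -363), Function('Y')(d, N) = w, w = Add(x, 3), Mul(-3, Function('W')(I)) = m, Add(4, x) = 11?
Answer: Rational(3, 941465) ≈ 3.1865e-6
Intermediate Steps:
x = 7 (x = Add(-4, 11) = 7)
m = 25 (m = Pow(5, 2) = 25)
Function('W')(I) = Rational(-25, 3) (Function('W')(I) = Mul(Rational(-1, 3), 25) = Rational(-25, 3))
w = 10 (w = Add(7, 3) = 10)
Function('Y')(d, N) = 10
Z = -353 (Z = Add(10, -363) = -353)
Function('R')(f, G) = Mul(-353, G)
Pow(Add(Function('R')(172, Function('W')(7)), 310880), -1) = Pow(Add(Mul(-353, Rational(-25, 3)), 310880), -1) = Pow(Add(Rational(8825, 3), 310880), -1) = Pow(Rational(941465, 3), -1) = Rational(3, 941465)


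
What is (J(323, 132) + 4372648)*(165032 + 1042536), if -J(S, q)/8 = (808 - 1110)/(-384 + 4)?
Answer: 501624901635008/95 ≈ 5.2803e+12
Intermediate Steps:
J(S, q) = -604/95 (J(S, q) = -8*(808 - 1110)/(-384 + 4) = -(-2416)/(-380) = -(-2416)*(-1)/380 = -8*151/190 = -604/95)
(J(323, 132) + 4372648)*(165032 + 1042536) = (-604/95 + 4372648)*(165032 + 1042536) = (415400956/95)*1207568 = 501624901635008/95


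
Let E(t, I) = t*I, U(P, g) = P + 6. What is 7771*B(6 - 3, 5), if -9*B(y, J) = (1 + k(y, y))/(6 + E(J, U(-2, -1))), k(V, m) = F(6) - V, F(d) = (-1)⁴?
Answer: 7771/234 ≈ 33.209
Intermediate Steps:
U(P, g) = 6 + P
F(d) = 1
E(t, I) = I*t
k(V, m) = 1 - V
B(y, J) = -(2 - y)/(9*(6 + 4*J)) (B(y, J) = -(1 + (1 - y))/(9*(6 + (6 - 2)*J)) = -(2 - y)/(9*(6 + 4*J)))
7771*B(6 - 3, 5) = 7771*((-2 + (6 - 3))/(18*(3 + 2*5))) = 7771*((-2 + 3)/(18*(3 + 10))) = 7771*((1/18)*1/13) = 7771*((1/18)*(1/13)*1) = 7771*(1/234) = 7771/234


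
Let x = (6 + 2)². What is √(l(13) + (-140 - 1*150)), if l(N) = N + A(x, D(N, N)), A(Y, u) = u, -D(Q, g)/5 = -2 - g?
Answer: I*√202 ≈ 14.213*I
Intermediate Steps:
D(Q, g) = 10 + 5*g (D(Q, g) = -5*(-2 - g) = 10 + 5*g)
x = 64 (x = 8² = 64)
l(N) = 10 + 6*N (l(N) = N + (10 + 5*N) = 10 + 6*N)
√(l(13) + (-140 - 1*150)) = √((10 + 6*13) + (-140 - 1*150)) = √((10 + 78) + (-140 - 150)) = √(88 - 290) = √(-202) = I*√202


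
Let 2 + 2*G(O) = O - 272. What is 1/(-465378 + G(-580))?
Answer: -1/465805 ≈ -2.1468e-6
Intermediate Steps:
G(O) = -137 + O/2 (G(O) = -1 + (O - 272)/2 = -1 + (-272 + O)/2 = -1 + (-136 + O/2) = -137 + O/2)
1/(-465378 + G(-580)) = 1/(-465378 + (-137 + (½)*(-580))) = 1/(-465378 + (-137 - 290)) = 1/(-465378 - 427) = 1/(-465805) = -1/465805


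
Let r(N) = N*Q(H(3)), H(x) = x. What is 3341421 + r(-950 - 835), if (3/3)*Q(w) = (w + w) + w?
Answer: 3325356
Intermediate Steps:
Q(w) = 3*w (Q(w) = (w + w) + w = 2*w + w = 3*w)
r(N) = 9*N (r(N) = N*(3*3) = N*9 = 9*N)
3341421 + r(-950 - 835) = 3341421 + 9*(-950 - 835) = 3341421 + 9*(-1785) = 3341421 - 16065 = 3325356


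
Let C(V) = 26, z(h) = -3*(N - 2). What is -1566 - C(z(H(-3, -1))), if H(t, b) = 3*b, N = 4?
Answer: -1592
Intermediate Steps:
z(h) = -6 (z(h) = -3*(4 - 2) = -3*2 = -6)
-1566 - C(z(H(-3, -1))) = -1566 - 1*26 = -1566 - 26 = -1592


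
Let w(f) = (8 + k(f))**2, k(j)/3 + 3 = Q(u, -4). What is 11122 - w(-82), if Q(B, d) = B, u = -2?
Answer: 11073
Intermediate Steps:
k(j) = -15 (k(j) = -9 + 3*(-2) = -9 - 6 = -15)
w(f) = 49 (w(f) = (8 - 15)**2 = (-7)**2 = 49)
11122 - w(-82) = 11122 - 1*49 = 11122 - 49 = 11073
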